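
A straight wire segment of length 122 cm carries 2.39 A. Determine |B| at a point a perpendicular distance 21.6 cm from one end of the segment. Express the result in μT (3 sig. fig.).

For a finite straight segment, B = (μ₀I/4πd)(sinθ₁ + sinθ₂), where θ₁, θ₂ are the angles from the perpendicular to each end.
The perpendicular foot is at one end, so the two end-offsets along the wire are 0 and L = 1.22 m.
sinθ₁ = 0/√(0²+0.216²) = 0.0000; sinθ₂ = 1.22/√(1.22²+0.216²) = 0.9847.
B = (4π×10⁻⁷ × 2.39) / (4π × 0.216) × (0.0000 + 0.9847) = 1.09×10⁻⁶ T.

B ≈ 1.09 μT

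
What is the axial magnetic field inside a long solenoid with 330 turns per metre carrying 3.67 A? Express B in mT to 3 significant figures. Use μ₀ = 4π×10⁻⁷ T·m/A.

Inside a long solenoid, B = μ₀nI with n = 330 turns/m.
B = 4π×10⁻⁷ × 330 × 3.67 = 1.52×10⁻³ T.

B ≈ 1.52 mT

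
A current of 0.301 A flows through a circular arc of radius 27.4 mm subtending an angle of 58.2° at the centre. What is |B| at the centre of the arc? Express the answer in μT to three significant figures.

B ≈ 1.12 μT

The Biot–Savart field of a circular arc at its centre is B = μ₀Iφ/(4πR), with φ = 1.016 rad.
B = (4π×10⁻⁷ × 0.301 × 1.016) / (4π × 0.0274) = 1.12×10⁻⁶ T.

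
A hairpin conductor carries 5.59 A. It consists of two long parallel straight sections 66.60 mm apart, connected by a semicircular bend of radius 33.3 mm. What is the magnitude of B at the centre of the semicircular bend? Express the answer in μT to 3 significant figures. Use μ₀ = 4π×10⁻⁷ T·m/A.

B ≈ 86.3 μT

The semicircular arc contributes B_arc = μ₀I·π/(4πR) = μ₀I/(4R) = 5.27×10⁻⁵ T.
Each semi-infinite lead is at perpendicular distance R = 0.0333 m from the centre, with the perpendicular foot at its near end, so it contributes μ₀I/(4πR); both point the same way, together 3.36×10⁻⁵ T.
Arc and leads all point the same direction: B = 5.27×10⁻⁵ + 3.36×10⁻⁵ = 8.63×10⁻⁵ T.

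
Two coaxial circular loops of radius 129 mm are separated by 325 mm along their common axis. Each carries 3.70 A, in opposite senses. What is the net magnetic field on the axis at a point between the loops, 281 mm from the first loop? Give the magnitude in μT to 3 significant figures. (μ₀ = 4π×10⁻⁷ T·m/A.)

Each loop contributes B = μ₀IR²/[2(R²+z²)^(3/2)] on the axis, with z measured from that loop.
Loop 1 (z = 0.281 m): B₁ = 1.31×10⁻⁶ T. Loop 2 (z = 0.044 m): B₂ = 1.53×10⁻⁵ T.
The fields oppose: B = |B₁ − B₂| = 1.40×10⁻⁵ T.

B ≈ 14.0 μT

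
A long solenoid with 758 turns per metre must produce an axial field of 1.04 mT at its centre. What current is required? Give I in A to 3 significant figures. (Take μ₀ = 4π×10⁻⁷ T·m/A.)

I ≈ 1.09 A

Inside a long solenoid B = μ₀nI with n = 758 m⁻¹, so I = B/(μ₀n).
I = 1.04×10⁻³ / (4π×10⁻⁷ × 758) = 1.09 A.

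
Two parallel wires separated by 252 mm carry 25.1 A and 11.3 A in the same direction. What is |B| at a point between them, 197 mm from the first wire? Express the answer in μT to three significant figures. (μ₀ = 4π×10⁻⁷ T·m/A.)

Each long wire gives B = μ₀I/(2πd). Distances are d₁ = 0.197 m and d₂ = 0.055 m.
B₁ = 2.55×10⁻⁵ T, B₂ = 4.11×10⁻⁵ T.
Between parallel currents the two contributions point in opposite directions, so they subtract. B = |B₁ − B₂| = |2.55×10⁻⁵ − 4.11×10⁻⁵| = 1.56×10⁻⁵ T.

B ≈ 15.6 μT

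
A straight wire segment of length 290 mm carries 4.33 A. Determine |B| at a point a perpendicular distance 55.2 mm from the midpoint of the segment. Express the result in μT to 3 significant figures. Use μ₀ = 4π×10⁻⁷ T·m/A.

For a finite straight segment, B = (μ₀I/4πd)(sinθ₁ + sinθ₂), where θ₁, θ₂ are the angles from the perpendicular to each end.
The perpendicular from the point meets the wire at its midpoint, so each end is L/2 = 0.145 m away along the wire.
sinθ₁ = 0.145/√(0.145²+0.0552²) = 0.9346; sinθ₂ = 0.145/√(0.145²+0.0552²) = 0.9346.
B = (4π×10⁻⁷ × 4.33) / (4π × 0.0552) × (0.9346 + 0.9346) = 1.47×10⁻⁵ T.

B ≈ 14.7 μT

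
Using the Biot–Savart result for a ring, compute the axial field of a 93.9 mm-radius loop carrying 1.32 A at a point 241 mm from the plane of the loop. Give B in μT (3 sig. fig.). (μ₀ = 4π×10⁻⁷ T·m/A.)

B ≈ 0.423 μT

On the axis of a circular loop, B = μ₀IR² / [2(R²+z²)^(3/2)].
R² + z² = (0.0939)² + (0.241)² = 0.0669 m², and (R²+z²)^(3/2) = 1.73×10⁻² m³.
B = (4π×10⁻⁷ × 1.32 × 0.008817) / (2 × 1.73×10⁻²) = 4.23×10⁻⁷ T.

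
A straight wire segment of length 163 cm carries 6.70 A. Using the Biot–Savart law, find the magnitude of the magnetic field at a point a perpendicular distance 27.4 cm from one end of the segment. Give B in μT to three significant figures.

For a finite straight segment, B = (μ₀I/4πd)(sinθ₁ + sinθ₂), where θ₁, θ₂ are the angles from the perpendicular to each end.
The perpendicular foot is at one end, so the two end-offsets along the wire are 0 and L = 1.63 m.
sinθ₁ = 0/√(0²+0.274²) = 0.0000; sinθ₂ = 1.63/√(1.63²+0.274²) = 0.9862.
B = (4π×10⁻⁷ × 6.70) / (4π × 0.274) × (0.0000 + 0.9862) = 2.41×10⁻⁶ T.

B ≈ 2.41 μT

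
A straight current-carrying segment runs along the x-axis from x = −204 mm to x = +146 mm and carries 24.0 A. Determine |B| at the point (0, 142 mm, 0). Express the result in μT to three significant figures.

B ≈ 26.0 μT

For a finite straight segment, B = (μ₀I/4πd)(sinθ₁ + sinθ₂), where θ₁, θ₂ are the angles from the perpendicular to each end.
The perpendicular distance is d = 0.142 m; the end-offsets along the wire are a = 0.204 m and b = 0.146 m.
sinθ₁ = 0.204/√(0.204²+0.142²) = 0.8207; sinθ₂ = 0.146/√(0.146²+0.142²) = 0.7169.
B = (4π×10⁻⁷ × 24.0) / (4π × 0.142) × (0.8207 + 0.7169) = 2.60×10⁻⁵ T.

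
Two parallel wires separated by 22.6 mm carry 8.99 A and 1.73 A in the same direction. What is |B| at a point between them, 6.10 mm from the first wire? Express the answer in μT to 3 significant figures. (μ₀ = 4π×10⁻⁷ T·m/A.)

Each long wire gives B = μ₀I/(2πd). Distances are d₁ = 0.0061 m and d₂ = 0.0165 m.
B₁ = 2.95×10⁻⁴ T, B₂ = 2.10×10⁻⁵ T.
Between parallel currents the two contributions point in opposite directions, so they subtract. B = |B₁ − B₂| = |2.95×10⁻⁴ − 2.10×10⁻⁵| = 2.74×10⁻⁴ T.

B ≈ 274 μT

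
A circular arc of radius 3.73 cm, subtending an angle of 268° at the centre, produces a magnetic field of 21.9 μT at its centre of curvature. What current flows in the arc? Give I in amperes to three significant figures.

For a circular arc, B = μ₀Iφ/(4πR) with φ in radians; here φ = 4.677 rad.
So I = 4πRB/(μ₀φ) = 4π × 0.0373 × 2.19×10⁻⁵ / (4π×10⁻⁷ × 4.677) = 1.75 A.

I ≈ 1.75 A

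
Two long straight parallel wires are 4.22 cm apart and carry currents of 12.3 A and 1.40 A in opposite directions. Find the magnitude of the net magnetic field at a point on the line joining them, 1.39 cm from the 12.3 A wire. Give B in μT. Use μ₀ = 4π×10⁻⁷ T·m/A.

Each long wire gives B = μ₀I/(2πd). Distances are d₁ = 0.0139 m and d₂ = 0.0283 m.
B₁ = 1.77×10⁻⁴ T, B₂ = 9.89×10⁻⁶ T.
Between antiparallel currents both contributions point the same way, so they add. B = B₁ + B₂ = 1.77×10⁻⁴ + 9.89×10⁻⁶ = 1.87×10⁻⁴ T.

B ≈ 187 μT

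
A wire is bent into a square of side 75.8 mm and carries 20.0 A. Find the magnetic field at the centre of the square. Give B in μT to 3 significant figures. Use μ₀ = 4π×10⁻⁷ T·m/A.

B ≈ 299 μT

Each side is a finite straight segment at perpendicular distance d = a/(2 tan(π/4)) = 0.0379 m from the centre, with end-angles ±π/4.
One side contributes B₁ = (μ₀I/4πd)·2 sin(π/4) = 7.46×10⁻⁵ T.
All 4 sides add in the same direction: B = 4 × 7.46×10⁻⁵ = 2.99×10⁻⁴ T.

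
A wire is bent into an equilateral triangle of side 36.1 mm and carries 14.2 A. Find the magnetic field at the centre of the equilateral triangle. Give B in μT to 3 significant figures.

Each side is a finite straight segment at perpendicular distance d = a/(2 tan(π/3)) = 0.01042 m from the centre, with end-angles ±π/3.
One side contributes B₁ = (μ₀I/4πd)·2 sin(π/3) = 2.36×10⁻⁴ T.
All 3 sides add in the same direction: B = 3 × 2.36×10⁻⁴ = 7.08×10⁻⁴ T.

B ≈ 708 μT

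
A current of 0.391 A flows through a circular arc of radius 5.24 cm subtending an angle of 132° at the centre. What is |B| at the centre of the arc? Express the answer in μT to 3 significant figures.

The Biot–Savart field of a circular arc at its centre is B = μ₀Iφ/(4πR), with φ = 2.304 rad.
B = (4π×10⁻⁷ × 0.391 × 2.304) / (4π × 0.0524) = 1.72×10⁻⁶ T.

B ≈ 1.72 μT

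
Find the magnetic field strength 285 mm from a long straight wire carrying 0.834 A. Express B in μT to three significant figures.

For an infinitely long straight wire, B = μ₀I/(2πd).
B = (4π×10⁻⁷ × 0.834) / (2π × 0.285) = 5.85×10⁻⁷ T.

B ≈ 0.585 μT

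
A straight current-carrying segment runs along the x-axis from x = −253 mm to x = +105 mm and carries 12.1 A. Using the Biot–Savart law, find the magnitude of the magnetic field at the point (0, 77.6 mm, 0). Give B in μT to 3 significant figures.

For a finite straight segment, B = (μ₀I/4πd)(sinθ₁ + sinθ₂), where θ₁, θ₂ are the angles from the perpendicular to each end.
The perpendicular distance is d = 0.0776 m; the end-offsets along the wire are a = 0.253 m and b = 0.105 m.
sinθ₁ = 0.253/√(0.253²+0.0776²) = 0.9560; sinθ₂ = 0.105/√(0.105²+0.0776²) = 0.8042.
B = (4π×10⁻⁷ × 12.1) / (4π × 0.0776) × (0.9560 + 0.8042) = 2.74×10⁻⁵ T.

B ≈ 27.4 μT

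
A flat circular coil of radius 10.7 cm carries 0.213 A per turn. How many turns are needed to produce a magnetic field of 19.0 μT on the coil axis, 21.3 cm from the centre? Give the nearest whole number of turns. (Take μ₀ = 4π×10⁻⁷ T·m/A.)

N = 168

For an N-turn coil, B = Nμ₀IR²/[2(R²+z²)^(3/2)]. A single turn gives B₁ = 1.13×10⁻⁷ T with R = 0.107 m, z = 0.213 m.
N = B/B₁ = 1.90×10⁻⁵ / 1.13×10⁻⁷ = 167.94.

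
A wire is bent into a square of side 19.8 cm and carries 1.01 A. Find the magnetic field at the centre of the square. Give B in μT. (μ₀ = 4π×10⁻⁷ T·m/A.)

B ≈ 5.77 μT

Each side is a finite straight segment at perpendicular distance d = a/(2 tan(π/4)) = 0.099 m from the centre, with end-angles ±π/4.
One side contributes B₁ = (μ₀I/4πd)·2 sin(π/4) = 1.44×10⁻⁶ T.
All 4 sides add in the same direction: B = 4 × 1.44×10⁻⁶ = 5.77×10⁻⁶ T.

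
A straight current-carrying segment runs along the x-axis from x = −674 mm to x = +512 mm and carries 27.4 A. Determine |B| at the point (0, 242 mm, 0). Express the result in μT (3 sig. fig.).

For a finite straight segment, B = (μ₀I/4πd)(sinθ₁ + sinθ₂), where θ₁, θ₂ are the angles from the perpendicular to each end.
The perpendicular distance is d = 0.242 m; the end-offsets along the wire are a = 0.674 m and b = 0.512 m.
sinθ₁ = 0.674/√(0.674²+0.242²) = 0.9412; sinθ₂ = 0.512/√(0.512²+0.242²) = 0.9041.
B = (4π×10⁻⁷ × 27.4) / (4π × 0.242) × (0.9412 + 0.9041) = 2.09×10⁻⁵ T.

B ≈ 20.9 μT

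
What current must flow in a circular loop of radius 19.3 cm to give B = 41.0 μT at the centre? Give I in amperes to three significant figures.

I ≈ 12.6 A

At the centre of a circular loop B = μ₀I/(2R), so I = 2RB/μ₀.
With R = 0.193 m, I = 2 × 0.193 × 4.10×10⁻⁵ / (4π×10⁻⁷) = 12.6 A.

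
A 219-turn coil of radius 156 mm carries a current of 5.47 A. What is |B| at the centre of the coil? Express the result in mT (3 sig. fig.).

For an N-turn flat coil, B = Nμ₀I/(2R) with R = 0.156 m.
B = 219 × 2.20×10⁻⁵ T = 4.82×10⁻³ T.

B ≈ 4.82 mT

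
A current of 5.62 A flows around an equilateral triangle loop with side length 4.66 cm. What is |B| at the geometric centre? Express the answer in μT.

Each side is a finite straight segment at perpendicular distance d = a/(2 tan(π/3)) = 0.01345 m from the centre, with end-angles ±π/3.
One side contributes B₁ = (μ₀I/4πd)·2 sin(π/3) = 7.24×10⁻⁵ T.
All 3 sides add in the same direction: B = 3 × 7.24×10⁻⁵ = 2.17×10⁻⁴ T.

B ≈ 217 μT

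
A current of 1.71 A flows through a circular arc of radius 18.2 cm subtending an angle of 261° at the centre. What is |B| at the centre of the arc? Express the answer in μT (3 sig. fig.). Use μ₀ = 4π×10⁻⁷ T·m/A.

B ≈ 4.28 μT

The Biot–Savart field of a circular arc at its centre is B = μ₀Iφ/(4πR), with φ = 4.555 rad.
B = (4π×10⁻⁷ × 1.71 × 4.555) / (4π × 0.182) = 4.28×10⁻⁶ T.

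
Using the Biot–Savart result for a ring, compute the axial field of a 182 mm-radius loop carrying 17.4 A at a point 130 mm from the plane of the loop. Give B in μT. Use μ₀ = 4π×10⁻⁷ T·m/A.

On the axis of a circular loop, B = μ₀IR² / [2(R²+z²)^(3/2)].
R² + z² = (0.182)² + (0.13)² = 0.05002 m², and (R²+z²)^(3/2) = 1.12×10⁻² m³.
B = (4π×10⁻⁷ × 17.4 × 0.03312) / (2 × 1.12×10⁻²) = 3.24×10⁻⁵ T.

B ≈ 32.4 μT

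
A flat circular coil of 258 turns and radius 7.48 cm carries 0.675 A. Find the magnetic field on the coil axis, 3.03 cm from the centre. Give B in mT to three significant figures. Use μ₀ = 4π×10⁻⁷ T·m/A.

B ≈ 1.16 mT

For an N-turn flat coil, B = Nμ₀IR²/[2(R²+z²)^(3/2)] with R = 0.0748 m, z = 0.0303 m.
B = 258 × 4.51×10⁻⁶ T = 1.16×10⁻³ T.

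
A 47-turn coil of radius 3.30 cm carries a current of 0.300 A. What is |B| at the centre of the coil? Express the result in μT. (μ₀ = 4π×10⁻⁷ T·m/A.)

B ≈ 268 μT

For an N-turn flat coil, B = Nμ₀I/(2R) with R = 0.033 m.
B = 47 × 5.71×10⁻⁶ T = 2.68×10⁻⁴ T.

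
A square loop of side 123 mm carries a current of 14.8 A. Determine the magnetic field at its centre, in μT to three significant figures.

B ≈ 136 μT

Each side is a finite straight segment at perpendicular distance d = a/(2 tan(π/4)) = 0.0615 m from the centre, with end-angles ±π/4.
One side contributes B₁ = (μ₀I/4πd)·2 sin(π/4) = 3.40×10⁻⁵ T.
All 4 sides add in the same direction: B = 4 × 3.40×10⁻⁵ = 1.36×10⁻⁴ T.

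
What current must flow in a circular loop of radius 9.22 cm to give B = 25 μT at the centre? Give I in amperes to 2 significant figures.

At the centre of a circular loop B = μ₀I/(2R), so I = 2RB/μ₀.
With R = 0.0922 m, I = 2 × 0.0922 × 2.50×10⁻⁵ / (4π×10⁻⁷) = 3.67 A.

I ≈ 3.7 A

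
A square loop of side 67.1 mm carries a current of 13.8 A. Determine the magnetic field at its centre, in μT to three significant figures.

Each side is a finite straight segment at perpendicular distance d = a/(2 tan(π/4)) = 0.03355 m from the centre, with end-angles ±π/4.
One side contributes B₁ = (μ₀I/4πd)·2 sin(π/4) = 5.82×10⁻⁵ T.
All 4 sides add in the same direction: B = 4 × 5.82×10⁻⁵ = 2.33×10⁻⁴ T.

B ≈ 233 μT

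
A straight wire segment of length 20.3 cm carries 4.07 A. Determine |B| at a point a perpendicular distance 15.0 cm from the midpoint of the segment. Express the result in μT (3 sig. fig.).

For a finite straight segment, B = (μ₀I/4πd)(sinθ₁ + sinθ₂), where θ₁, θ₂ are the angles from the perpendicular to each end.
The perpendicular from the point meets the wire at its midpoint, so each end is L/2 = 0.1015 m away along the wire.
sinθ₁ = 0.1015/√(0.1015²+0.15²) = 0.5604; sinθ₂ = 0.1015/√(0.1015²+0.15²) = 0.5604.
B = (4π×10⁻⁷ × 4.07) / (4π × 0.15) × (0.5604 + 0.5604) = 3.04×10⁻⁶ T.

B ≈ 3.04 μT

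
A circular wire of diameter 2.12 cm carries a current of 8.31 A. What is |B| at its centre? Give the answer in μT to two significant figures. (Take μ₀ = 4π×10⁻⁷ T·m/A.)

B ≈ 490 μT

At the centre of a circular loop the Biot–Savart law gives B = μ₀I/(2R) (so R = 0.0106 m).
B = (4π×10⁻⁷ × 8.31) / (2 × 0.0106) = 4.93×10⁻⁴ T.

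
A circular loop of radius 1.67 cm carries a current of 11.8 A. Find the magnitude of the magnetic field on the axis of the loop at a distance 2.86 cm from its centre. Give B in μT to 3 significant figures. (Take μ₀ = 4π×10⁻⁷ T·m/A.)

On the axis of a circular loop, B = μ₀IR² / [2(R²+z²)^(3/2)].
R² + z² = (0.0167)² + (0.0286)² = 0.001097 m², and (R²+z²)^(3/2) = 3.63×10⁻⁵ m³.
B = (4π×10⁻⁷ × 11.8 × 0.0002789) / (2 × 3.63×10⁻⁵) = 5.69×10⁻⁵ T.

B ≈ 56.9 μT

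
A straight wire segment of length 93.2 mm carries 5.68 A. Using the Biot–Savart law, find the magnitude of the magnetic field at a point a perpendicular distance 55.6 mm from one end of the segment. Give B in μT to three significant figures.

B ≈ 8.77 μT

For a finite straight segment, B = (μ₀I/4πd)(sinθ₁ + sinθ₂), where θ₁, θ₂ are the angles from the perpendicular to each end.
The perpendicular foot is at one end, so the two end-offsets along the wire are 0 and L = 0.0932 m.
sinθ₁ = 0/√(0²+0.0556²) = 0.0000; sinθ₂ = 0.0932/√(0.0932²+0.0556²) = 0.8588.
B = (4π×10⁻⁷ × 5.68) / (4π × 0.0556) × (0.0000 + 0.8588) = 8.77×10⁻⁶ T.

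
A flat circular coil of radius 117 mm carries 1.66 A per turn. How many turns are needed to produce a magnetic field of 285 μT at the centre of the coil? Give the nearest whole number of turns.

N = 32

For an N-turn coil, B = Nμ₀I/(2R). A single turn gives B₁ = 8.91×10⁻⁶ T with R = 0.117 m.
N = B/B₁ = 2.85×10⁻⁴ / 8.91×10⁻⁶ = 31.97.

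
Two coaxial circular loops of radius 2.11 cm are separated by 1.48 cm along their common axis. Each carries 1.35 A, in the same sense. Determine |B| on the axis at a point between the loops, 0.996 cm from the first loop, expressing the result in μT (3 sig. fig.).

Each loop contributes B = μ₀IR²/[2(R²+z²)^(3/2)] on the axis, with z measured from that loop.
Loop 1 (z = 0.00996 m): B₁ = 2.97×10⁻⁵ T. Loop 2 (z = 0.00484 m): B₂ = 3.72×10⁻⁵ T.
The fields add: B = B₁ + B₂ = 6.70×10⁻⁵ T.

B ≈ 67.0 μT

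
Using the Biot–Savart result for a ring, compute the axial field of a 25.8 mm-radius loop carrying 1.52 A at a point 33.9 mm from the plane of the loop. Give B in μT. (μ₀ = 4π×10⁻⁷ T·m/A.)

B ≈ 8.22 μT

On the axis of a circular loop, B = μ₀IR² / [2(R²+z²)^(3/2)].
R² + z² = (0.0258)² + (0.0339)² = 0.001815 m², and (R²+z²)^(3/2) = 7.73×10⁻⁵ m³.
B = (4π×10⁻⁷ × 1.52 × 0.0006656) / (2 × 7.73×10⁻⁵) = 8.22×10⁻⁶ T.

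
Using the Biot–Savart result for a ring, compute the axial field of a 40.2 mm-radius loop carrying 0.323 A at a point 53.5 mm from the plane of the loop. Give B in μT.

B ≈ 1.09 μT

On the axis of a circular loop, B = μ₀IR² / [2(R²+z²)^(3/2)].
R² + z² = (0.0402)² + (0.0535)² = 0.004478 m², and (R²+z²)^(3/2) = 3.00×10⁻⁴ m³.
B = (4π×10⁻⁷ × 0.323 × 0.001616) / (2 × 3.00×10⁻⁴) = 1.09×10⁻⁶ T.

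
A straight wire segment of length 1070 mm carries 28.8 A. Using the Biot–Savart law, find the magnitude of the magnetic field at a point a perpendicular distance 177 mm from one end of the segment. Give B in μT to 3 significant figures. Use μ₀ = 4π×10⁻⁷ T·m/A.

For a finite straight segment, B = (μ₀I/4πd)(sinθ₁ + sinθ₂), where θ₁, θ₂ are the angles from the perpendicular to each end.
The perpendicular foot is at one end, so the two end-offsets along the wire are 0 and L = 1.07 m.
sinθ₁ = 0/√(0²+0.177²) = 0.0000; sinθ₂ = 1.07/√(1.07²+0.177²) = 0.9866.
B = (4π×10⁻⁷ × 28.8) / (4π × 0.177) × (0.0000 + 0.9866) = 1.61×10⁻⁵ T.

B ≈ 16.1 μT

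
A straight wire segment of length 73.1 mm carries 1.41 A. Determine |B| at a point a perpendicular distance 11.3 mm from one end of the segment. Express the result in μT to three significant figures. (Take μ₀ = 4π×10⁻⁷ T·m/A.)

For a finite straight segment, B = (μ₀I/4πd)(sinθ₁ + sinθ₂), where θ₁, θ₂ are the angles from the perpendicular to each end.
The perpendicular foot is at one end, so the two end-offsets along the wire are 0 and L = 0.0731 m.
sinθ₁ = 0/√(0²+0.0113²) = 0.0000; sinθ₂ = 0.0731/√(0.0731²+0.0113²) = 0.9883.
B = (4π×10⁻⁷ × 1.41) / (4π × 0.0113) × (0.0000 + 0.9883) = 1.23×10⁻⁵ T.

B ≈ 12.3 μT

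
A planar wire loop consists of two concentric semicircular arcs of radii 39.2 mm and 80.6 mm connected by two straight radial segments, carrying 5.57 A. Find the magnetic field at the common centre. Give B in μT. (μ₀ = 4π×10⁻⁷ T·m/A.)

The radial connectors point toward the centre, so dl × r̂ = 0 and they contribute nothing.
Each semicircle gives μ₀I/(4R): inner arc 4.46×10⁻⁵ T, outer arc 2.17×10⁻⁵ T.
The two arcs carry current in opposite angular senses, so their fields oppose: B = |4.46×10⁻⁵ − 2.17×10⁻⁵| = 2.29×10⁻⁵ T.

B ≈ 22.9 μT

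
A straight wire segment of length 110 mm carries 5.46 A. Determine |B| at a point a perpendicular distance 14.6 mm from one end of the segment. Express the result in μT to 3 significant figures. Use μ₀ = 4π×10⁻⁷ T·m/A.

For a finite straight segment, B = (μ₀I/4πd)(sinθ₁ + sinθ₂), where θ₁, θ₂ are the angles from the perpendicular to each end.
The perpendicular foot is at one end, so the two end-offsets along the wire are 0 and L = 0.11 m.
sinθ₁ = 0/√(0²+0.0146²) = 0.0000; sinθ₂ = 0.11/√(0.11²+0.0146²) = 0.9913.
B = (4π×10⁻⁷ × 5.46) / (4π × 0.0146) × (0.0000 + 0.9913) = 3.71×10⁻⁵ T.

B ≈ 37.1 μT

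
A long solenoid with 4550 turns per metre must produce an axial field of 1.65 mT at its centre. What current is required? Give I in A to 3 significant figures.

Inside a long solenoid B = μ₀nI with n = 4550 m⁻¹, so I = B/(μ₀n).
I = 1.65×10⁻³ / (4π×10⁻⁷ × 4550) = 0.289 A.

I ≈ 0.289 A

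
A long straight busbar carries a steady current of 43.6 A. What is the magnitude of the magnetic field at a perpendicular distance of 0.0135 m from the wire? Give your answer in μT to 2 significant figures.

For an infinitely long straight wire, B = μ₀I/(2πd).
B = (4π×10⁻⁷ × 43.6) / (2π × 0.0135) = 6.46×10⁻⁴ T.

B ≈ 650 μT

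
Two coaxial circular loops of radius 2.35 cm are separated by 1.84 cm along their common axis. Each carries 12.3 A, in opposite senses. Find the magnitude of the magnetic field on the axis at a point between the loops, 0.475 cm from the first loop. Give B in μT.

B ≈ 97.1 μT

Each loop contributes B = μ₀IR²/[2(R²+z²)^(3/2)] on the axis, with z measured from that loop.
Loop 1 (z = 0.00475 m): B₁ = 3.10×10⁻⁴ T. Loop 2 (z = 0.01365 m): B₂ = 2.13×10⁻⁴ T.
The fields oppose: B = |B₁ − B₂| = 9.71×10⁻⁵ T.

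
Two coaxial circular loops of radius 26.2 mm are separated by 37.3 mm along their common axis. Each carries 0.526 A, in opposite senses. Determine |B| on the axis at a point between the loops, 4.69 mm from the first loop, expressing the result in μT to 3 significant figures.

Each loop contributes B = μ₀IR²/[2(R²+z²)^(3/2)] on the axis, with z measured from that loop.
Loop 1 (z = 0.00469 m): B₁ = 1.20×10⁻⁵ T. Loop 2 (z = 0.03261 m): B₂ = 3.10×10⁻⁶ T.
The fields oppose: B = |B₁ − B₂| = 8.93×10⁻⁶ T.

B ≈ 8.93 μT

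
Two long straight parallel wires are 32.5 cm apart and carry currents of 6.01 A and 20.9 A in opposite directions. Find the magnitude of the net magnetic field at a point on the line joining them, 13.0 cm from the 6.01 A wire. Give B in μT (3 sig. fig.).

Each long wire gives B = μ₀I/(2πd). Distances are d₁ = 0.13 m and d₂ = 0.195 m.
B₁ = 9.25×10⁻⁶ T, B₂ = 2.14×10⁻⁵ T.
Between antiparallel currents both contributions point the same way, so they add. B = B₁ + B₂ = 9.25×10⁻⁶ + 2.14×10⁻⁵ = 3.07×10⁻⁵ T.

B ≈ 30.7 μT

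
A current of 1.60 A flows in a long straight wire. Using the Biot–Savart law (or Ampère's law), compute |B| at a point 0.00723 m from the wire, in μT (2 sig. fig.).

B ≈ 44 μT

For an infinitely long straight wire, B = μ₀I/(2πd).
B = (4π×10⁻⁷ × 1.60) / (2π × 0.00723) = 4.43×10⁻⁵ T.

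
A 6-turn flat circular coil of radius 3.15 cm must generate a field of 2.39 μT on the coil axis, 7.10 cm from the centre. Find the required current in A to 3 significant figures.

For an N-turn coil, B = Nμ₀IR²/[2(R²+z²)^(3/2)] with R = 0.0315 m, z = 0.071 m, so I = 2B(R²+z²)^(3/2)/(Nμ₀R²) = 2 × 2.39×10⁻⁶ × 4.69×10⁻⁴ / (6 × 4π×10⁻⁷ × 0.0009923) = 0.299 A.

I ≈ 0.299 A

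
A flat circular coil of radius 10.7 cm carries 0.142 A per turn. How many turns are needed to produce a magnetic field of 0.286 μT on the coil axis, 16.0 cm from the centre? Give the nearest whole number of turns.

N = 2

For an N-turn coil, B = Nμ₀IR²/[2(R²+z²)^(3/2)]. A single turn gives B₁ = 1.43×10⁻⁷ T with R = 0.107 m, z = 0.16 m.
N = B/B₁ = 2.86×10⁻⁷ / 1.43×10⁻⁷ = 2.00.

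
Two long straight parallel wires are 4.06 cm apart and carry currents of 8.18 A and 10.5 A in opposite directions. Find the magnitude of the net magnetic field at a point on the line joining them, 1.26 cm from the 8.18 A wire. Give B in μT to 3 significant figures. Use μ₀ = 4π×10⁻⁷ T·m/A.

Each long wire gives B = μ₀I/(2πd). Distances are d₁ = 0.0126 m and d₂ = 0.028 m.
B₁ = 1.30×10⁻⁴ T, B₂ = 7.50×10⁻⁵ T.
Between antiparallel currents both contributions point the same way, so they add. B = B₁ + B₂ = 1.30×10⁻⁴ + 7.50×10⁻⁵ = 2.05×10⁻⁴ T.

B ≈ 205 μT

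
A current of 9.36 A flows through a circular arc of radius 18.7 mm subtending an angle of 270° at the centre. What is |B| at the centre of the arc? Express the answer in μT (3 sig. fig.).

B ≈ 236 μT

The Biot–Savart field of a circular arc at its centre is B = μ₀Iφ/(4πR), with φ = 4.712 rad.
B = (4π×10⁻⁷ × 9.36 × 4.712) / (4π × 0.0187) = 2.36×10⁻⁴ T.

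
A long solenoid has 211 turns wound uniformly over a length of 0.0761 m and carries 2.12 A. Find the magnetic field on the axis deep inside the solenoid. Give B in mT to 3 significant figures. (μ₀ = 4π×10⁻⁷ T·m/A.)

B ≈ 7.39 mT

Inside a long solenoid, B = μ₀nI with n = 2773 turns/m.
B = 4π×10⁻⁷ × 2773 × 2.12 = 7.39×10⁻³ T.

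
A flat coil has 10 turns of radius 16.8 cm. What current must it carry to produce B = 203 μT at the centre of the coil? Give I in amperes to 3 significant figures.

I ≈ 5.43 A

For an N-turn coil, B = Nμ₀I/(2R) with R = 0.168 m, so I = 2RB/(Nμ₀) = 2 × 0.168 × 2.03×10⁻⁴ / (10 × 4π×10⁻⁷) = 5.43 A.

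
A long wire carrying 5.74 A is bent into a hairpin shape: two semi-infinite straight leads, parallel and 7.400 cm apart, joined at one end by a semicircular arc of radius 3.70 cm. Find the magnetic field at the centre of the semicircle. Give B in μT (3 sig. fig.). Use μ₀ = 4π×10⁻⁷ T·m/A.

B ≈ 79.8 μT

The semicircular arc contributes B_arc = μ₀I·π/(4πR) = μ₀I/(4R) = 4.87×10⁻⁵ T.
Each semi-infinite lead is at perpendicular distance R = 0.037 m from the centre, with the perpendicular foot at its near end, so it contributes μ₀I/(4πR); both point the same way, together 3.10×10⁻⁵ T.
Arc and leads all point the same direction: B = 4.87×10⁻⁵ + 3.10×10⁻⁵ = 7.98×10⁻⁵ T.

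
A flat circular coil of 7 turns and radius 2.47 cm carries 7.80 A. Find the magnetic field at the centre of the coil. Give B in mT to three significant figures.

For an N-turn flat coil, B = Nμ₀I/(2R) with R = 0.0247 m.
B = 7 × 1.98×10⁻⁴ T = 1.39×10⁻³ T.

B ≈ 1.39 mT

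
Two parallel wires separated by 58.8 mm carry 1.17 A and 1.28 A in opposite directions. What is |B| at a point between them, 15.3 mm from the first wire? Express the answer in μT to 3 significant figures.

Each long wire gives B = μ₀I/(2πd). Distances are d₁ = 0.0153 m and d₂ = 0.0435 m.
B₁ = 1.53×10⁻⁵ T, B₂ = 5.89×10⁻⁶ T.
Between antiparallel currents both contributions point the same way, so they add. B = B₁ + B₂ = 1.53×10⁻⁵ + 5.89×10⁻⁶ = 2.12×10⁻⁵ T.

B ≈ 21.2 μT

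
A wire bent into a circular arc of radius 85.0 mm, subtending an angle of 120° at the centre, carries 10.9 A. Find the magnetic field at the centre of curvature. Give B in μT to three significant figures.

B ≈ 26.9 μT

The Biot–Savart field of a circular arc at its centre is B = μ₀Iφ/(4πR), with φ = 2.094 rad.
B = (4π×10⁻⁷ × 10.9 × 2.094) / (4π × 0.085) = 2.69×10⁻⁵ T.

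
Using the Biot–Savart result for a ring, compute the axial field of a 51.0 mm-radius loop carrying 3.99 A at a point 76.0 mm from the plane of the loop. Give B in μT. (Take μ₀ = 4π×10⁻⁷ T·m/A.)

On the axis of a circular loop, B = μ₀IR² / [2(R²+z²)^(3/2)].
R² + z² = (0.051)² + (0.076)² = 0.008377 m², and (R²+z²)^(3/2) = 7.67×10⁻⁴ m³.
B = (4π×10⁻⁷ × 3.99 × 0.002601) / (2 × 7.67×10⁻⁴) = 8.50×10⁻⁶ T.

B ≈ 8.50 μT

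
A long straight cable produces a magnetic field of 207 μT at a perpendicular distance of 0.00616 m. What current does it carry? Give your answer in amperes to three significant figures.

I ≈ 6.38 A

For a long straight wire B = μ₀I/(2πd), so I = 2πdB/μ₀.
I = 2π × 0.00616 × 2.07×10⁻⁴ / (4π×10⁻⁷) = 6.38 A.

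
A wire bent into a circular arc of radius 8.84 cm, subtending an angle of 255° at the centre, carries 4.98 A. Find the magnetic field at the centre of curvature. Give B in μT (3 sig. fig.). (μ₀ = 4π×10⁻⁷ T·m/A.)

B ≈ 25.1 μT

The Biot–Savart field of a circular arc at its centre is B = μ₀Iφ/(4πR), with φ = 4.451 rad.
B = (4π×10⁻⁷ × 4.98 × 4.451) / (4π × 0.0884) = 2.51×10⁻⁵ T.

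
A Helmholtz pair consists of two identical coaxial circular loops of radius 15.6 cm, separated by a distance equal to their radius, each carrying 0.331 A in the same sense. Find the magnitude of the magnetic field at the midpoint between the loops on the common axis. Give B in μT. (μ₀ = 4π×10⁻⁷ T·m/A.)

Each loop contributes B = μ₀IR²/[2(R²+z²)^(3/2)] on the axis, with z measured from that loop.
Loop 1 (z = 0.078 m): B₁ = 9.54×10⁻⁷ T. Loop 2 (z = 0.078 m): B₂ = 9.54×10⁻⁷ T.
The fields add: B = B₁ + B₂ = 1.91×10⁻⁶ T.

B ≈ 1.91 μT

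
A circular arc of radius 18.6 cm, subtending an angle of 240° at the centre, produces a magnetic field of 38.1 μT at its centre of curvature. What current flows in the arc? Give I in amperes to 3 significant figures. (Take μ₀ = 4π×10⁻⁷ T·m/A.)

I ≈ 16.9 A

For a circular arc, B = μ₀Iφ/(4πR) with φ in radians; here φ = 4.189 rad.
So I = 4πRB/(μ₀φ) = 4π × 0.186 × 3.81×10⁻⁵ / (4π×10⁻⁷ × 4.189) = 16.9 A.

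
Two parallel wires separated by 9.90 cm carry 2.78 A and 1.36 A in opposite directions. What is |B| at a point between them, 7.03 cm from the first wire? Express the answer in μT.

B ≈ 17.4 μT

Each long wire gives B = μ₀I/(2πd). Distances are d₁ = 0.0703 m and d₂ = 0.0287 m.
B₁ = 7.91×10⁻⁶ T, B₂ = 9.48×10⁻⁶ T.
Between antiparallel currents both contributions point the same way, so they add. B = B₁ + B₂ = 7.91×10⁻⁶ + 9.48×10⁻⁶ = 1.74×10⁻⁵ T.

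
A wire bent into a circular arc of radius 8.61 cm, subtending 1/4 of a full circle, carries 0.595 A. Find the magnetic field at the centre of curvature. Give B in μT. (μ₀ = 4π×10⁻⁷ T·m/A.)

B ≈ 1.09 μT

The Biot–Savart field of a circular arc at its centre is B = μ₀Iφ/(4πR), with φ = 1.571 rad.
B = (4π×10⁻⁷ × 0.595 × 1.571) / (4π × 0.0861) = 1.09×10⁻⁶ T.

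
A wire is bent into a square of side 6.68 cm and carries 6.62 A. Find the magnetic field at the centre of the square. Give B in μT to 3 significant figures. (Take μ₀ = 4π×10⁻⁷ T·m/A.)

Each side is a finite straight segment at perpendicular distance d = a/(2 tan(π/4)) = 0.0334 m from the centre, with end-angles ±π/4.
One side contributes B₁ = (μ₀I/4πd)·2 sin(π/4) = 2.80×10⁻⁵ T.
All 4 sides add in the same direction: B = 4 × 2.80×10⁻⁵ = 1.12×10⁻⁴ T.

B ≈ 112 μT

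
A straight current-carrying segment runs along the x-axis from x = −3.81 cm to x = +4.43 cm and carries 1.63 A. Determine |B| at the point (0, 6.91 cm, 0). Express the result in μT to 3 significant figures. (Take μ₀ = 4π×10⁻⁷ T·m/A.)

B ≈ 2.41 μT

For a finite straight segment, B = (μ₀I/4πd)(sinθ₁ + sinθ₂), where θ₁, θ₂ are the angles from the perpendicular to each end.
The perpendicular distance is d = 0.0691 m; the end-offsets along the wire are a = 0.0381 m and b = 0.0443 m.
sinθ₁ = 0.0381/√(0.0381²+0.0691²) = 0.4828; sinθ₂ = 0.0443/√(0.0443²+0.0691²) = 0.5397.
B = (4π×10⁻⁷ × 1.63) / (4π × 0.0691) × (0.4828 + 0.5397) = 2.41×10⁻⁶ T.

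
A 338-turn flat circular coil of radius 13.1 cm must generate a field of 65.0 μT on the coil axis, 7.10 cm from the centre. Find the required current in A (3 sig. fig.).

I ≈ 0.0590 A

For an N-turn coil, B = Nμ₀IR²/[2(R²+z²)^(3/2)] with R = 0.131 m, z = 0.071 m, so I = 2B(R²+z²)^(3/2)/(Nμ₀R²) = 2 × 6.50×10⁻⁵ × 3.31×10⁻³ / (338 × 4π×10⁻⁷ × 0.01716) = 5.90×10⁻² A.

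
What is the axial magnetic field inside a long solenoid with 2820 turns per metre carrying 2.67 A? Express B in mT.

Inside a long solenoid, B = μ₀nI with n = 2820 turns/m.
B = 4π×10⁻⁷ × 2820 × 2.67 = 9.46×10⁻³ T.

B ≈ 9.46 mT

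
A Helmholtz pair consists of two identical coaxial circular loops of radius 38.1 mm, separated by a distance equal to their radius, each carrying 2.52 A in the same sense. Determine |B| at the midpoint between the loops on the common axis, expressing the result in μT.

Each loop contributes B = μ₀IR²/[2(R²+z²)^(3/2)] on the axis, with z measured from that loop.
Loop 1 (z = 0.01905 m): B₁ = 2.97×10⁻⁵ T. Loop 2 (z = 0.01905 m): B₂ = 2.97×10⁻⁵ T.
The fields add: B = B₁ + B₂ = 5.95×10⁻⁵ T.

B ≈ 59.5 μT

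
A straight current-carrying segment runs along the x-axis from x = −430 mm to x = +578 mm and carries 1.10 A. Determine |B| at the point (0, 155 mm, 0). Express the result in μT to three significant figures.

B ≈ 1.35 μT

For a finite straight segment, B = (μ₀I/4πd)(sinθ₁ + sinθ₂), where θ₁, θ₂ are the angles from the perpendicular to each end.
The perpendicular distance is d = 0.155 m; the end-offsets along the wire are a = 0.43 m and b = 0.578 m.
sinθ₁ = 0.43/√(0.43²+0.155²) = 0.9407; sinθ₂ = 0.578/√(0.578²+0.155²) = 0.9659.
B = (4π×10⁻⁷ × 1.10) / (4π × 0.155) × (0.9407 + 0.9659) = 1.35×10⁻⁶ T.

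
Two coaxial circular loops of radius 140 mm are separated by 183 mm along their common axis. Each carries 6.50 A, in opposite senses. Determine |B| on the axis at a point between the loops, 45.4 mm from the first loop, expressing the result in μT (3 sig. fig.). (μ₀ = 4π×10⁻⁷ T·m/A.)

B ≈ 14.5 μT

Each loop contributes B = μ₀IR²/[2(R²+z²)^(3/2)] on the axis, with z measured from that loop.
Loop 1 (z = 0.0454 m): B₁ = 2.51×10⁻⁵ T. Loop 2 (z = 0.1376 m): B₂ = 1.06×10⁻⁵ T.
The fields oppose: B = |B₁ − B₂| = 1.45×10⁻⁵ T.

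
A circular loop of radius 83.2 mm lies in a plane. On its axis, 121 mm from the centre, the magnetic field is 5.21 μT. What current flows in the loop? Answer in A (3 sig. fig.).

I ≈ 3.79 A

On the axis of a loop, B = μ₀IR²/[2(R²+z²)^(3/2)], so I = 2B(R²+z²)^(3/2)/(μ₀R²).
R² + z² = 0.006922 + 0.01464 = 0.02156 m²; raised to 3/2 gives 3.17×10⁻³ m³.
I = 2 × 5.21×10⁻⁶ × 3.17×10⁻³ / (1.26×10⁻⁶ × 0.006922) = 3.79 A.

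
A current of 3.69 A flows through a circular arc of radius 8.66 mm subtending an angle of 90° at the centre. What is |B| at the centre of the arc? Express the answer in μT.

B ≈ 66.9 μT

The Biot–Savart field of a circular arc at its centre is B = μ₀Iφ/(4πR), with φ = 1.571 rad.
B = (4π×10⁻⁷ × 3.69 × 1.571) / (4π × 0.00866) = 6.69×10⁻⁵ T.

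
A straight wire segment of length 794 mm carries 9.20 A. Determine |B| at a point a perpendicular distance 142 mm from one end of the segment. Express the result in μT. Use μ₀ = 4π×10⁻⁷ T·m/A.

B ≈ 6.38 μT

For a finite straight segment, B = (μ₀I/4πd)(sinθ₁ + sinθ₂), where θ₁, θ₂ are the angles from the perpendicular to each end.
The perpendicular foot is at one end, so the two end-offsets along the wire are 0 and L = 0.794 m.
sinθ₁ = 0/√(0²+0.142²) = 0.0000; sinθ₂ = 0.794/√(0.794²+0.142²) = 0.9844.
B = (4π×10⁻⁷ × 9.20) / (4π × 0.142) × (0.0000 + 0.9844) = 6.38×10⁻⁶ T.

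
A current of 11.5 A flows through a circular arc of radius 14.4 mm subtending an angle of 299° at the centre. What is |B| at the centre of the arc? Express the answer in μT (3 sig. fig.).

The Biot–Savart field of a circular arc at its centre is B = μ₀Iφ/(4πR), with φ = 5.219 rad.
B = (4π×10⁻⁷ × 11.5 × 5.219) / (4π × 0.0144) = 4.17×10⁻⁴ T.

B ≈ 417 μT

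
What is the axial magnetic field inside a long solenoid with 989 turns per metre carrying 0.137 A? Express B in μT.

B ≈ 170 μT

Inside a long solenoid, B = μ₀nI with n = 989 turns/m.
B = 4π×10⁻⁷ × 989 × 0.137 = 1.70×10⁻⁴ T.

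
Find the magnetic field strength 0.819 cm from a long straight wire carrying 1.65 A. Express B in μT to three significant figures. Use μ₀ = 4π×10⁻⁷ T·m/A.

For an infinitely long straight wire, B = μ₀I/(2πd).
B = (4π×10⁻⁷ × 1.65) / (2π × 0.00819) = 4.03×10⁻⁵ T.

B ≈ 40.3 μT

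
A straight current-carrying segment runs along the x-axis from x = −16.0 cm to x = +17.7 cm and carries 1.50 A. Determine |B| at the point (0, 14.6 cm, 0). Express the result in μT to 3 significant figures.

For a finite straight segment, B = (μ₀I/4πd)(sinθ₁ + sinθ₂), where θ₁, θ₂ are the angles from the perpendicular to each end.
The perpendicular distance is d = 0.146 m; the end-offsets along the wire are a = 0.16 m and b = 0.177 m.
sinθ₁ = 0.16/√(0.16²+0.146²) = 0.7387; sinθ₂ = 0.177/√(0.177²+0.146²) = 0.7714.
B = (4π×10⁻⁷ × 1.50) / (4π × 0.146) × (0.7387 + 0.7714) = 1.55×10⁻⁶ T.

B ≈ 1.55 μT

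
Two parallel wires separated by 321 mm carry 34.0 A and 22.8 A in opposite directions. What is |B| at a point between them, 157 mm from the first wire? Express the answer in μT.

B ≈ 71.1 μT

Each long wire gives B = μ₀I/(2πd). Distances are d₁ = 0.157 m and d₂ = 0.164 m.
B₁ = 4.33×10⁻⁵ T, B₂ = 2.78×10⁻⁵ T.
Between antiparallel currents both contributions point the same way, so they add. B = B₁ + B₂ = 4.33×10⁻⁵ + 2.78×10⁻⁵ = 7.11×10⁻⁵ T.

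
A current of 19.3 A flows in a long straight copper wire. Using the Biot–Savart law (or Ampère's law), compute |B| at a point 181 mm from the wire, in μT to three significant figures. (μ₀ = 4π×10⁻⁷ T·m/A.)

B ≈ 21.3 μT

For an infinitely long straight wire, B = μ₀I/(2πd).
B = (4π×10⁻⁷ × 19.3) / (2π × 0.181) = 2.13×10⁻⁵ T.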